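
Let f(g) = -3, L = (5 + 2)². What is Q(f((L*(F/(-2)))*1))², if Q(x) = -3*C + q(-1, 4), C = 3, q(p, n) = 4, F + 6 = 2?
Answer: 25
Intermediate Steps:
F = -4 (F = -6 + 2 = -4)
L = 49 (L = 7² = 49)
Q(x) = -5 (Q(x) = -3*3 + 4 = -9 + 4 = -5)
Q(f((L*(F/(-2)))*1))² = (-5)² = 25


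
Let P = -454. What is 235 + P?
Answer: -219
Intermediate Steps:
235 + P = 235 - 454 = -219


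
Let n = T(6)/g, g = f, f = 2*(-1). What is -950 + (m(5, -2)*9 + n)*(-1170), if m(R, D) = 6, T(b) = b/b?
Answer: -63545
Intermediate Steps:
T(b) = 1
f = -2
g = -2
n = -½ (n = 1/(-2) = 1*(-½) = -½ ≈ -0.50000)
-950 + (m(5, -2)*9 + n)*(-1170) = -950 + (6*9 - ½)*(-1170) = -950 + (54 - ½)*(-1170) = -950 + (107/2)*(-1170) = -950 - 62595 = -63545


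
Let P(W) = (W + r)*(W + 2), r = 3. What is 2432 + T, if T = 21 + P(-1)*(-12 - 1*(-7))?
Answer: 2443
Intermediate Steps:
P(W) = (2 + W)*(3 + W) (P(W) = (W + 3)*(W + 2) = (3 + W)*(2 + W) = (2 + W)*(3 + W))
T = 11 (T = 21 + (6 + (-1)² + 5*(-1))*(-12 - 1*(-7)) = 21 + (6 + 1 - 5)*(-12 + 7) = 21 + 2*(-5) = 21 - 10 = 11)
2432 + T = 2432 + 11 = 2443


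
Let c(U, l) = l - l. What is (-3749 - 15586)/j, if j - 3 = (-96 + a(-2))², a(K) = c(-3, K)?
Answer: -6445/3073 ≈ -2.0973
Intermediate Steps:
c(U, l) = 0
a(K) = 0
j = 9219 (j = 3 + (-96 + 0)² = 3 + (-96)² = 3 + 9216 = 9219)
(-3749 - 15586)/j = (-3749 - 15586)/9219 = -19335*1/9219 = -6445/3073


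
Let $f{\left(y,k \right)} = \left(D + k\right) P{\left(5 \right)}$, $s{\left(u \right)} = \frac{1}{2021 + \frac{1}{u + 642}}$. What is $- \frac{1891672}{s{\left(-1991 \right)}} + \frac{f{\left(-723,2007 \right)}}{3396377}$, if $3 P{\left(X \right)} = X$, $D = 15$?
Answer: $- \frac{17516197393062526702}{4581712573} \approx -3.8231 \cdot 10^{9}$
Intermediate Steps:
$P{\left(X \right)} = \frac{X}{3}$
$s{\left(u \right)} = \frac{1}{2021 + \frac{1}{642 + u}}$
$f{\left(y,k \right)} = 25 + \frac{5 k}{3}$ ($f{\left(y,k \right)} = \left(15 + k\right) \frac{1}{3} \cdot 5 = \left(15 + k\right) \frac{5}{3} = 25 + \frac{5 k}{3}$)
$- \frac{1891672}{s{\left(-1991 \right)}} + \frac{f{\left(-723,2007 \right)}}{3396377} = - \frac{1891672}{\frac{1}{1297483 + 2021 \left(-1991\right)} \left(642 - 1991\right)} + \frac{25 + \frac{5}{3} \cdot 2007}{3396377} = - \frac{1891672}{\frac{1}{1297483 - 4023811} \left(-1349\right)} + \left(25 + 3345\right) \frac{1}{3396377} = - \frac{1891672}{\frac{1}{-2726328} \left(-1349\right)} + 3370 \cdot \frac{1}{3396377} = - \frac{1891672}{\left(- \frac{1}{2726328}\right) \left(-1349\right)} + \frac{3370}{3396377} = - \frac{1891672}{\frac{1349}{2726328}} + \frac{3370}{3396377} = \left(-1891672\right) \frac{2726328}{1349} + \frac{3370}{3396377} = - \frac{5157318340416}{1349} + \frac{3370}{3396377} = - \frac{17516197393062526702}{4581712573}$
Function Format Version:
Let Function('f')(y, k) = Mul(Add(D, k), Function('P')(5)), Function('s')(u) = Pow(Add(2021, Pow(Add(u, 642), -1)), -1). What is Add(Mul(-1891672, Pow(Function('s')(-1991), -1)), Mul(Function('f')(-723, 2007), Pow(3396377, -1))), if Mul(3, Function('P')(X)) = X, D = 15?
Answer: Rational(-17516197393062526702, 4581712573) ≈ -3.8231e+9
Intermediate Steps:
Function('P')(X) = Mul(Rational(1, 3), X)
Function('s')(u) = Pow(Add(2021, Pow(Add(642, u), -1)), -1)
Function('f')(y, k) = Add(25, Mul(Rational(5, 3), k)) (Function('f')(y, k) = Mul(Add(15, k), Mul(Rational(1, 3), 5)) = Mul(Add(15, k), Rational(5, 3)) = Add(25, Mul(Rational(5, 3), k)))
Add(Mul(-1891672, Pow(Function('s')(-1991), -1)), Mul(Function('f')(-723, 2007), Pow(3396377, -1))) = Add(Mul(-1891672, Pow(Mul(Pow(Add(1297483, Mul(2021, -1991)), -1), Add(642, -1991)), -1)), Mul(Add(25, Mul(Rational(5, 3), 2007)), Pow(3396377, -1))) = Add(Mul(-1891672, Pow(Mul(Pow(Add(1297483, -4023811), -1), -1349), -1)), Mul(Add(25, 3345), Rational(1, 3396377))) = Add(Mul(-1891672, Pow(Mul(Pow(-2726328, -1), -1349), -1)), Mul(3370, Rational(1, 3396377))) = Add(Mul(-1891672, Pow(Mul(Rational(-1, 2726328), -1349), -1)), Rational(3370, 3396377)) = Add(Mul(-1891672, Pow(Rational(1349, 2726328), -1)), Rational(3370, 3396377)) = Add(Mul(-1891672, Rational(2726328, 1349)), Rational(3370, 3396377)) = Add(Rational(-5157318340416, 1349), Rational(3370, 3396377)) = Rational(-17516197393062526702, 4581712573)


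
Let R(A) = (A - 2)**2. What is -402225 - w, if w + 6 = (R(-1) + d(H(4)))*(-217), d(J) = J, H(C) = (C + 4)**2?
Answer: -386378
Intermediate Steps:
H(C) = (4 + C)**2
R(A) = (-2 + A)**2
w = -15847 (w = -6 + ((-2 - 1)**2 + (4 + 4)**2)*(-217) = -6 + ((-3)**2 + 8**2)*(-217) = -6 + (9 + 64)*(-217) = -6 + 73*(-217) = -6 - 15841 = -15847)
-402225 - w = -402225 - 1*(-15847) = -402225 + 15847 = -386378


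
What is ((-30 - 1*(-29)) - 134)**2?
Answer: 18225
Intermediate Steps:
((-30 - 1*(-29)) - 134)**2 = ((-30 + 29) - 134)**2 = (-1 - 134)**2 = (-135)**2 = 18225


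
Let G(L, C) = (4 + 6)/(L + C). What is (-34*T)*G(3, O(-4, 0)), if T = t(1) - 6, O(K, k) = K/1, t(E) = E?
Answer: -1700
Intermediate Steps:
O(K, k) = K (O(K, k) = K*1 = K)
G(L, C) = 10/(C + L)
T = -5 (T = 1 - 6 = -5)
(-34*T)*G(3, O(-4, 0)) = (-34*(-5))*(10/(-4 + 3)) = 170*(10/(-1)) = 170*(10*(-1)) = 170*(-10) = -1700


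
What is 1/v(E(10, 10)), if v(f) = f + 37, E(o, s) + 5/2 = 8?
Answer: 2/85 ≈ 0.023529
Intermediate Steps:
E(o, s) = 11/2 (E(o, s) = -5/2 + 8 = 11/2)
v(f) = 37 + f
1/v(E(10, 10)) = 1/(37 + 11/2) = 1/(85/2) = 2/85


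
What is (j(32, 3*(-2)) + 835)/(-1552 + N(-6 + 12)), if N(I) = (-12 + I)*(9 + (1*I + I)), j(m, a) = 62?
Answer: -897/1678 ≈ -0.53456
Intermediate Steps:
N(I) = (-12 + I)*(9 + 2*I) (N(I) = (-12 + I)*(9 + (I + I)) = (-12 + I)*(9 + 2*I))
(j(32, 3*(-2)) + 835)/(-1552 + N(-6 + 12)) = (62 + 835)/(-1552 + (-108 - 15*(-6 + 12) + 2*(-6 + 12)²)) = 897/(-1552 + (-108 - 15*6 + 2*6²)) = 897/(-1552 + (-108 - 90 + 2*36)) = 897/(-1552 + (-108 - 90 + 72)) = 897/(-1552 - 126) = 897/(-1678) = 897*(-1/1678) = -897/1678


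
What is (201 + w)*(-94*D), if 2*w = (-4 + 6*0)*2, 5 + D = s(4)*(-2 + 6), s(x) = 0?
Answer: 92590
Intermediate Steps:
D = -5 (D = -5 + 0*(-2 + 6) = -5 + 0*4 = -5 + 0 = -5)
w = -4 (w = ((-4 + 6*0)*2)/2 = ((-4 + 0)*2)/2 = (-4*2)/2 = (½)*(-8) = -4)
(201 + w)*(-94*D) = (201 - 4)*(-94*(-5)) = 197*470 = 92590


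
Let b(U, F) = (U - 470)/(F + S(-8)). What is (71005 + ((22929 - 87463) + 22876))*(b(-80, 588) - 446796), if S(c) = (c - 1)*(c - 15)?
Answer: -2084830659878/159 ≈ -1.3112e+10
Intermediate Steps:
S(c) = (-1 + c)*(-15 + c)
b(U, F) = (-470 + U)/(207 + F) (b(U, F) = (U - 470)/(F + (15 + (-8)**2 - 16*(-8))) = (-470 + U)/(F + (15 + 64 + 128)) = (-470 + U)/(F + 207) = (-470 + U)/(207 + F))
(71005 + ((22929 - 87463) + 22876))*(b(-80, 588) - 446796) = (71005 + ((22929 - 87463) + 22876))*((-470 - 80)/(207 + 588) - 446796) = (71005 + (-64534 + 22876))*(-550/795 - 446796) = (71005 - 41658)*((1/795)*(-550) - 446796) = 29347*(-110/159 - 446796) = 29347*(-71040674/159) = -2084830659878/159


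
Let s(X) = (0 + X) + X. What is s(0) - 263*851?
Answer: -223813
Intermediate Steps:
s(X) = 2*X (s(X) = X + X = 2*X)
s(0) - 263*851 = 2*0 - 263*851 = 0 - 223813 = -223813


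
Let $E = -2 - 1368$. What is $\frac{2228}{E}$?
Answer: $- \frac{1114}{685} \approx -1.6263$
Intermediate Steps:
$E = -1370$ ($E = -2 - 1368 = -1370$)
$\frac{2228}{E} = \frac{2228}{-1370} = 2228 \left(- \frac{1}{1370}\right) = - \frac{1114}{685}$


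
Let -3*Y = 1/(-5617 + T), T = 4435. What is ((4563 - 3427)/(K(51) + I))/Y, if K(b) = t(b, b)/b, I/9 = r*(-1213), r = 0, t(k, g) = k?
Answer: 4028256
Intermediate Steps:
Y = 1/3546 (Y = -1/(3*(-5617 + 4435)) = -1/3/(-1182) = -1/3*(-1/1182) = 1/3546 ≈ 0.00028201)
I = 0 (I = 9*(0*(-1213)) = 9*0 = 0)
K(b) = 1 (K(b) = b/b = 1)
((4563 - 3427)/(K(51) + I))/Y = ((4563 - 3427)/(1 + 0))/(1/3546) = (1136/1)*3546 = (1136*1)*3546 = 1136*3546 = 4028256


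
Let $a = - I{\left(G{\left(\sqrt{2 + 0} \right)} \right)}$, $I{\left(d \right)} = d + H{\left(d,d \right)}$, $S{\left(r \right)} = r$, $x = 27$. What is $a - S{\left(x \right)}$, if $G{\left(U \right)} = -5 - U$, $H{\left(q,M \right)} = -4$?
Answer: $-18 + \sqrt{2} \approx -16.586$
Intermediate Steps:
$I{\left(d \right)} = -4 + d$ ($I{\left(d \right)} = d - 4 = -4 + d$)
$a = 9 + \sqrt{2}$ ($a = - (-4 - \left(5 + \sqrt{2 + 0}\right)) = - (-4 - \left(5 + \sqrt{2}\right)) = - (-9 - \sqrt{2}) = 9 + \sqrt{2} \approx 10.414$)
$a - S{\left(x \right)} = \left(9 + \sqrt{2}\right) - 27 = -18 + \sqrt{2}$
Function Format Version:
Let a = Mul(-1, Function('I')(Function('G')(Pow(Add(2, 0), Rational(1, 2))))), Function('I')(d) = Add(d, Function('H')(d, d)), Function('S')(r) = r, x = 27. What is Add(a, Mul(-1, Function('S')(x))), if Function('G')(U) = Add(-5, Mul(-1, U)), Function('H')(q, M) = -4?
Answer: Add(-18, Pow(2, Rational(1, 2))) ≈ -16.586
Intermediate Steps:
Function('I')(d) = Add(-4, d) (Function('I')(d) = Add(d, -4) = Add(-4, d))
a = Add(9, Pow(2, Rational(1, 2))) (a = Mul(-1, Add(-4, Add(-5, Mul(-1, Pow(Add(2, 0), Rational(1, 2)))))) = Mul(-1, Add(-4, Add(-5, Mul(-1, Pow(2, Rational(1, 2)))))) = Mul(-1, Add(-9, Mul(-1, Pow(2, Rational(1, 2))))) = Add(9, Pow(2, Rational(1, 2))) ≈ 10.414)
Add(a, Mul(-1, Function('S')(x))) = Add(Add(9, Pow(2, Rational(1, 2))), Mul(-1, 27)) = Add(Add(9, Pow(2, Rational(1, 2))), -27) = Add(-18, Pow(2, Rational(1, 2)))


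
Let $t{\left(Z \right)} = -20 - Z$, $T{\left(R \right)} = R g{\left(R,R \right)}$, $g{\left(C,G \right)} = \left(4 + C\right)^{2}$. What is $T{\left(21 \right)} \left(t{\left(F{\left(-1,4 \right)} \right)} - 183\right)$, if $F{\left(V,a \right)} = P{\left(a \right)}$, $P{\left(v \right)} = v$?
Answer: $-2716875$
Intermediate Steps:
$T{\left(R \right)} = R \left(4 + R\right)^{2}$
$F{\left(V,a \right)} = a$
$T{\left(21 \right)} \left(t{\left(F{\left(-1,4 \right)} \right)} - 183\right) = 21 \left(4 + 21\right)^{2} \left(\left(-20 - 4\right) - 183\right) = 21 \cdot 25^{2} \left(\left(-20 - 4\right) - 183\right) = 21 \cdot 625 \left(-24 - 183\right) = 13125 \left(-207\right) = -2716875$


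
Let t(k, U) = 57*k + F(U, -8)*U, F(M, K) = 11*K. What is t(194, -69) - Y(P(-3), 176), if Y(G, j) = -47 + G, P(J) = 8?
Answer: 17169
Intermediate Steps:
t(k, U) = -88*U + 57*k (t(k, U) = 57*k + (11*(-8))*U = 57*k - 88*U = -88*U + 57*k)
t(194, -69) - Y(P(-3), 176) = (-88*(-69) + 57*194) - (-47 + 8) = (6072 + 11058) - 1*(-39) = 17130 + 39 = 17169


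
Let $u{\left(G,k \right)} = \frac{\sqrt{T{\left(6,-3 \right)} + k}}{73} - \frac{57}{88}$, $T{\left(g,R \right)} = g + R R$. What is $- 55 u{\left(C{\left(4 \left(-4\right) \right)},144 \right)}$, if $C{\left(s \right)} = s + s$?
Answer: $\frac{285}{8} - \frac{55 \sqrt{159}}{73} \approx 26.125$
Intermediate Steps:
$C{\left(s \right)} = 2 s$
$T{\left(g,R \right)} = g + R^{2}$
$u{\left(G,k \right)} = - \frac{57}{88} + \frac{\sqrt{15 + k}}{73}$ ($u{\left(G,k \right)} = \frac{\sqrt{\left(6 + \left(-3\right)^{2}\right) + k}}{73} - \frac{57}{88} = \sqrt{\left(6 + 9\right) + k} \frac{1}{73} - \frac{57}{88} = \sqrt{15 + k} \frac{1}{73} - \frac{57}{88} = \frac{\sqrt{15 + k}}{73} - \frac{57}{88} = - \frac{57}{88} + \frac{\sqrt{15 + k}}{73}$)
$- 55 u{\left(C{\left(4 \left(-4\right) \right)},144 \right)} = - 55 \left(- \frac{57}{88} + \frac{\sqrt{15 + 144}}{73}\right) = - 55 \left(- \frac{57}{88} + \frac{\sqrt{159}}{73}\right) = \frac{285}{8} - \frac{55 \sqrt{159}}{73}$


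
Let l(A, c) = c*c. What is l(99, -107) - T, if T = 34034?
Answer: -22585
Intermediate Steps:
l(A, c) = c**2
l(99, -107) - T = (-107)**2 - 1*34034 = 11449 - 34034 = -22585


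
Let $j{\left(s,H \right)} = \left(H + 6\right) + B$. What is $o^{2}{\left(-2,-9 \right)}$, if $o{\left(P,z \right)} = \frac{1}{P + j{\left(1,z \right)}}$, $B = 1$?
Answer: $\frac{1}{16} \approx 0.0625$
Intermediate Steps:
$j{\left(s,H \right)} = 7 + H$ ($j{\left(s,H \right)} = \left(H + 6\right) + 1 = \left(6 + H\right) + 1 = 7 + H$)
$o{\left(P,z \right)} = \frac{1}{7 + P + z}$ ($o{\left(P,z \right)} = \frac{1}{P + \left(7 + z\right)} = \frac{1}{7 + P + z}$)
$o^{2}{\left(-2,-9 \right)} = \left(\frac{1}{7 - 2 - 9}\right)^{2} = \left(\frac{1}{-4}\right)^{2} = \left(- \frac{1}{4}\right)^{2} = \frac{1}{16}$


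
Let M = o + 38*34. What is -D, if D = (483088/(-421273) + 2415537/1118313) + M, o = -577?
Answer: -37480514858788/52346119161 ≈ -716.01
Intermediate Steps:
M = 715 (M = -577 + 38*34 = -577 + 1292 = 715)
D = 37480514858788/52346119161 (D = (483088/(-421273) + 2415537/1118313) + 715 = (483088*(-1/421273) + 2415537*(1/1118313)) + 715 = (-483088/421273 + 268393/124257) + 715 = 53039658673/52346119161 + 715 = 37480514858788/52346119161 ≈ 716.01)
-D = -1*37480514858788/52346119161 = -37480514858788/52346119161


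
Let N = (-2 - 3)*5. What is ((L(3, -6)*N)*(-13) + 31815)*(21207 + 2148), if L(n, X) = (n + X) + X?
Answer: 674725950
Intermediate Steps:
L(n, X) = n + 2*X (L(n, X) = (X + n) + X = n + 2*X)
N = -25 (N = -5*5 = -25)
((L(3, -6)*N)*(-13) + 31815)*(21207 + 2148) = (((3 + 2*(-6))*(-25))*(-13) + 31815)*(21207 + 2148) = (((3 - 12)*(-25))*(-13) + 31815)*23355 = (-9*(-25)*(-13) + 31815)*23355 = (225*(-13) + 31815)*23355 = (-2925 + 31815)*23355 = 28890*23355 = 674725950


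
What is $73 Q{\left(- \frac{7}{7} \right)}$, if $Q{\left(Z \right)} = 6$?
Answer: $438$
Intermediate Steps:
$73 Q{\left(- \frac{7}{7} \right)} = 73 \cdot 6 = 438$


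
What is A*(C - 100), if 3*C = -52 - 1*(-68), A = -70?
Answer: 19880/3 ≈ 6626.7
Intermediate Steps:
C = 16/3 (C = (-52 - 1*(-68))/3 = (-52 + 68)/3 = (1/3)*16 = 16/3 ≈ 5.3333)
A*(C - 100) = -70*(16/3 - 100) = -70*(-284/3) = 19880/3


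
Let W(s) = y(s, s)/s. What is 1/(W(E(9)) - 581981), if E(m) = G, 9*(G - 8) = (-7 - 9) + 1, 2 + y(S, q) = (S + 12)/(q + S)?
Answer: -722/420190345 ≈ -1.7183e-6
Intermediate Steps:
y(S, q) = -2 + (12 + S)/(S + q) (y(S, q) = -2 + (S + 12)/(q + S) = -2 + (12 + S)/(S + q))
G = 19/3 (G = 8 + ((-7 - 9) + 1)/9 = 8 + (-16 + 1)/9 = 8 + (1/9)*(-15) = 8 - 5/3 = 19/3 ≈ 6.3333)
E(m) = 19/3
W(s) = (12 - 3*s)/(2*s**2) (W(s) = ((12 - s - 2*s)/(s + s))/s = ((12 - 3*s)/((2*s)))/s = ((1/(2*s))*(12 - 3*s))/s = ((12 - 3*s)/(2*s))/s = (12 - 3*s)/(2*s**2))
1/(W(E(9)) - 581981) = 1/(3*(4 - 1*19/3)/(2*(19/3)**2) - 581981) = 1/((3/2)*(9/361)*(4 - 19/3) - 581981) = 1/((3/2)*(9/361)*(-7/3) - 581981) = 1/(-63/722 - 581981) = 1/(-420190345/722) = -722/420190345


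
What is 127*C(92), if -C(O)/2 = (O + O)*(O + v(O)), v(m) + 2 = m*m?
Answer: -399779744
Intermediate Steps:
v(m) = -2 + m**2 (v(m) = -2 + m*m = -2 + m**2)
C(O) = -4*O*(-2 + O + O**2) (C(O) = -2*(O + O)*(O + (-2 + O**2)) = -2*2*O*(-2 + O + O**2) = -4*O*(-2 + O + O**2))
127*C(92) = 127*(4*92*(2 - 1*92 - 1*92**2)) = 127*(4*92*(2 - 92 - 1*8464)) = 127*(4*92*(2 - 92 - 8464)) = 127*(4*92*(-8554)) = 127*(-3147872) = -399779744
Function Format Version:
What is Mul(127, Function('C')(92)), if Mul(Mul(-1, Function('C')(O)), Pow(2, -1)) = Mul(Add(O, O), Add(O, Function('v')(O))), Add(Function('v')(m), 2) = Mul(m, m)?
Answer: -399779744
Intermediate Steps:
Function('v')(m) = Add(-2, Pow(m, 2)) (Function('v')(m) = Add(-2, Mul(m, m)) = Add(-2, Pow(m, 2)))
Function('C')(O) = Mul(-4, O, Add(-2, O, Pow(O, 2))) (Function('C')(O) = Mul(-2, Mul(Add(O, O), Add(O, Add(-2, Pow(O, 2))))) = Mul(-2, Mul(Mul(2, O), Add(-2, O, Pow(O, 2)))) = Mul(-2, Mul(2, O, Add(-2, O, Pow(O, 2)))) = Mul(-4, O, Add(-2, O, Pow(O, 2))))
Mul(127, Function('C')(92)) = Mul(127, Mul(4, 92, Add(2, Mul(-1, 92), Mul(-1, Pow(92, 2))))) = Mul(127, Mul(4, 92, Add(2, -92, Mul(-1, 8464)))) = Mul(127, Mul(4, 92, Add(2, -92, -8464))) = Mul(127, Mul(4, 92, -8554)) = Mul(127, -3147872) = -399779744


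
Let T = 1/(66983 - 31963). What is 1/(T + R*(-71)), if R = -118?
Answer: 35020/293397561 ≈ 0.00011936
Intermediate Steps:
T = 1/35020 ≈ 2.8555e-5
1/(T + R*(-71)) = 1/(1/35020 - 118*(-71)) = 1/(1/35020 + 8378) = 1/(293397561/35020) = 35020/293397561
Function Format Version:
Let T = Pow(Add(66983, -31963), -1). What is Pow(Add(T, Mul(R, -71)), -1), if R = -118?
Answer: Rational(35020, 293397561) ≈ 0.00011936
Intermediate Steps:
T = Rational(1, 35020) (T = Pow(35020, -1) = Rational(1, 35020) ≈ 2.8555e-5)
Pow(Add(T, Mul(R, -71)), -1) = Pow(Add(Rational(1, 35020), Mul(-118, -71)), -1) = Pow(Add(Rational(1, 35020), 8378), -1) = Pow(Rational(293397561, 35020), -1) = Rational(35020, 293397561)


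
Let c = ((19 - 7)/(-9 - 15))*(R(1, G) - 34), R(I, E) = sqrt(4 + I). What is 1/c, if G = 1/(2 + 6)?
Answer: 68/1151 + 2*sqrt(5)/1151 ≈ 0.062964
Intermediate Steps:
G = 1/8 ≈ 0.12500
c = 17 - sqrt(5)/2 (c = ((19 - 7)/(-9 - 15))*(sqrt(4 + 1) - 34) = (12/(-24))*(sqrt(5) - 34) = (12*(-1/24))*(-34 + sqrt(5)) = -(-34 + sqrt(5))/2 = 17 - sqrt(5)/2 ≈ 15.882)
1/c = 1/(17 - sqrt(5)/2)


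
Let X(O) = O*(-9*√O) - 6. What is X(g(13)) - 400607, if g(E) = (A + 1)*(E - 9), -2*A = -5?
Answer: -400613 - 126*√14 ≈ -4.0108e+5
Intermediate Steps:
A = 5/2 (A = -½*(-5) = 5/2 ≈ 2.5000)
g(E) = -63/2 + 7*E/2 (g(E) = (5/2 + 1)*(E - 9) = 7*(-9 + E)/2 = -63/2 + 7*E/2)
X(O) = -6 - 9*O^(3/2) (X(O) = -9*O^(3/2) - 6 = -6 - 9*O^(3/2))
X(g(13)) - 400607 = (-6 - 9*(-63/2 + (7/2)*13)^(3/2)) - 400607 = (-6 - 9*(-63/2 + 91/2)^(3/2)) - 400607 = (-6 - 126*√14) - 400607 = -400613 - 126*√14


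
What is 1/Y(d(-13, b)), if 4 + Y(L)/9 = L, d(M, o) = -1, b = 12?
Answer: -1/45 ≈ -0.022222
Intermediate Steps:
Y(L) = -36 + 9*L
1/Y(d(-13, b)) = 1/(-36 + 9*(-1)) = 1/(-36 - 9) = 1/(-45) = -1/45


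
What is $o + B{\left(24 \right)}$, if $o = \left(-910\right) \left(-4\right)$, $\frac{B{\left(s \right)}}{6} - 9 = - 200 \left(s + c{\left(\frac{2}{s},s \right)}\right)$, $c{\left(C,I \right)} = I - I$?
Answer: $-25106$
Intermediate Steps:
$c{\left(C,I \right)} = 0$
$B{\left(s \right)} = 54 - 1200 s$ ($B{\left(s \right)} = 54 + 6 \left(- 200 \left(s + 0\right)\right) = 54 + 6 \left(- 200 s\right) = 54 - 1200 s$)
$o = 3640$
$o + B{\left(24 \right)} = 3640 + \left(54 - 28800\right) = 3640 - 28746 = -25106$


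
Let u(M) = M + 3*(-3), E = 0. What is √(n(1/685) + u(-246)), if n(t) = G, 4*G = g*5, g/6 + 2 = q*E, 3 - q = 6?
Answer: 3*I*√30 ≈ 16.432*I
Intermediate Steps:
u(M) = -9 + M (u(M) = M - 9 = -9 + M)
q = -3 (q = 3 - 1*6 = 3 - 6 = -3)
g = -12 (g = -12 + 6*(-3*0) = -12 + 6*0 = -12 + 0 = -12)
G = -15 (G = (-12*5)/4 = (¼)*(-60) = -15)
n(t) = -15
√(n(1/685) + u(-246)) = √(-15 + (-9 - 246)) = √(-15 - 255) = √(-270) = 3*I*√30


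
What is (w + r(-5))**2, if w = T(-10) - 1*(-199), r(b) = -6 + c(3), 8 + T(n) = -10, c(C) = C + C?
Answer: 32761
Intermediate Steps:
c(C) = 2*C
T(n) = -18 (T(n) = -8 - 10 = -18)
r(b) = 0 (r(b) = -6 + 2*3 = -6 + 6 = 0)
w = 181 (w = -18 - 1*(-199) = -18 + 199 = 181)
(w + r(-5))**2 = (181 + 0)**2 = 181**2 = 32761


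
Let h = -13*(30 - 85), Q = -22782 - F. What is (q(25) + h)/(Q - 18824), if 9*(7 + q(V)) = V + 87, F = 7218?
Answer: -1621/109854 ≈ -0.014756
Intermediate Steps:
q(V) = 8/3 + V/9 (q(V) = -7 + (V + 87)/9 = -7 + (87 + V)/9 = -7 + (29/3 + V/9) = 8/3 + V/9)
Q = -30000 (Q = -22782 - 1*7218 = -22782 - 7218 = -30000)
h = 715 (h = -13*(-55) = 715)
(q(25) + h)/(Q - 18824) = ((8/3 + (⅑)*25) + 715)/(-30000 - 18824) = ((8/3 + 25/9) + 715)/(-48824) = (49/9 + 715)*(-1/48824) = (6484/9)*(-1/48824) = -1621/109854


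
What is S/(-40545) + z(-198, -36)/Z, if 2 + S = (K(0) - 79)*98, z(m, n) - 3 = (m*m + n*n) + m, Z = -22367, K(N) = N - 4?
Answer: -161354257/100763335 ≈ -1.6013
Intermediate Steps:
K(N) = -4 + N
z(m, n) = 3 + m + m² + n² (z(m, n) = 3 + ((m*m + n*n) + m) = 3 + ((m² + n²) + m) = 3 + (m + m² + n²) = 3 + m + m² + n²)
S = -8136 (S = -2 + ((-4 + 0) - 79)*98 = -2 + (-4 - 79)*98 = -2 - 83*98 = -2 - 8134 = -8136)
S/(-40545) + z(-198, -36)/Z = -8136/(-40545) + (3 - 198 + (-198)² + (-36)²)/(-22367) = -8136*(-1/40545) + (3 - 198 + 39204 + 1296)*(-1/22367) = 904/4505 + 40305*(-1/22367) = 904/4505 - 40305/22367 = -161354257/100763335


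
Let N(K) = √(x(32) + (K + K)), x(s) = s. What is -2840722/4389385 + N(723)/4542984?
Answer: -2840722/4389385 + √1478/4542984 ≈ -0.64717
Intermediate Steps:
N(K) = √(32 + 2*K) (N(K) = √(32 + (K + K)) = √(32 + 2*K))
-2840722/4389385 + N(723)/4542984 = -2840722/4389385 + √(32 + 2*723)/4542984 = -2840722*1/4389385 + √(32 + 1446)*(1/4542984) = -2840722/4389385 + √1478*(1/4542984) = -2840722/4389385 + √1478/4542984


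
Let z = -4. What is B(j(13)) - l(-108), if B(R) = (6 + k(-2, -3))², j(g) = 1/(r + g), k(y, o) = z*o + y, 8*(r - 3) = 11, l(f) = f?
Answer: 364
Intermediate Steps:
r = 35/8 (r = 3 + (⅛)*11 = 3 + 11/8 = 35/8 ≈ 4.3750)
k(y, o) = y - 4*o (k(y, o) = -4*o + y = y - 4*o)
j(g) = 1/(35/8 + g)
B(R) = 256 (B(R) = (6 + (-2 - 4*(-3)))² = (6 + (-2 + 12))² = (6 + 10)² = 16² = 256)
B(j(13)) - l(-108) = 256 - 1*(-108) = 256 + 108 = 364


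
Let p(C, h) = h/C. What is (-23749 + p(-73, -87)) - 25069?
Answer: -3563627/73 ≈ -48817.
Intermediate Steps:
p(C, h) = h/C
(-23749 + p(-73, -87)) - 25069 = (-23749 - 87/(-73)) - 25069 = (-23749 - 87*(-1/73)) - 25069 = (-23749 + 87/73) - 25069 = -1733590/73 - 25069 = -3563627/73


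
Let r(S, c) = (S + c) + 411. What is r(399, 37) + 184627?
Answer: 185474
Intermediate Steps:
r(S, c) = 411 + S + c
r(399, 37) + 184627 = (411 + 399 + 37) + 184627 = 847 + 184627 = 185474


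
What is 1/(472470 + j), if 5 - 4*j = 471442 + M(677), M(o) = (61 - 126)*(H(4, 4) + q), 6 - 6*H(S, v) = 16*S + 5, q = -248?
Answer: 8/2803281 ≈ 2.8538e-6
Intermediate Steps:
H(S, v) = 1/6 - 8*S/3 (H(S, v) = 1 - (16*S + 5)/6 = 1 - (5 + 16*S)/6 = 1 + (-5/6 - 8*S/3) = 1/6 - 8*S/3)
M(o) = 33605/2 (M(o) = (61 - 126)*((1/6 - 8/3*4) - 248) = -65*((1/6 - 32/3) - 248) = -65*(-21/2 - 248) = -65*(-517/2) = 33605/2)
j = -976479/8 (j = 5/4 - (471442 + 33605/2)/4 = 5/4 - 1/4*976489/2 = 5/4 - 976489/8 = -976479/8 ≈ -1.2206e+5)
1/(472470 + j) = 1/(472470 - 976479/8) = 1/(2803281/8) = 8/2803281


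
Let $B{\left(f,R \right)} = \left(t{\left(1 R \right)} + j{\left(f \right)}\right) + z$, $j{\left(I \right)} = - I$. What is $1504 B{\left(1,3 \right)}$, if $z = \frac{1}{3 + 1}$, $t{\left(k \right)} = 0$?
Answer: $-1128$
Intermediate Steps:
$z = \frac{1}{4} \approx 0.25$
$B{\left(f,R \right)} = \frac{1}{4} - f$ ($B{\left(f,R \right)} = \left(0 - f\right) + \frac{1}{4} = - f + \frac{1}{4} = \frac{1}{4} - f$)
$1504 B{\left(1,3 \right)} = 1504 \left(\frac{1}{4} - 1\right) = 1504 \left(- \frac{3}{4}\right) = -1128$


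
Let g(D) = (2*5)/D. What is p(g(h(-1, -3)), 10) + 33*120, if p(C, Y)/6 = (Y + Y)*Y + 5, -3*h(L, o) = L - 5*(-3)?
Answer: 5190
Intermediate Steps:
h(L, o) = -5 - L/3 (h(L, o) = -(L - 5*(-3))/3 = -(L + 15)/3 = -(15 + L)/3 = -5 - L/3)
g(D) = 10/D
p(C, Y) = 30 + 12*Y² (p(C, Y) = 6*((Y + Y)*Y + 5) = 6*((2*Y)*Y + 5) = 6*(2*Y² + 5) = 6*(5 + 2*Y²) = 30 + 12*Y²)
p(g(h(-1, -3)), 10) + 33*120 = (30 + 12*10²) + 33*120 = (30 + 12*100) + 3960 = (30 + 1200) + 3960 = 1230 + 3960 = 5190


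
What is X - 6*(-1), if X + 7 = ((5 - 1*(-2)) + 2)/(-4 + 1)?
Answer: -4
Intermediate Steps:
X = -10 (X = -7 + ((5 - 1*(-2)) + 2)/(-4 + 1) = -7 + ((5 + 2) + 2)/(-3) = -7 + (7 + 2)*(-1/3) = -7 + 9*(-1/3) = -7 - 3 = -10)
X - 6*(-1) = -10 - 6*(-1) = -10 + 6 = -4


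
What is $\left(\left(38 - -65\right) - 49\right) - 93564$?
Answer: $-93510$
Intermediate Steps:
$\left(\left(38 - -65\right) - 49\right) - 93564 = \left(\left(38 + 65\right) - 49\right) - 93564 = \left(103 - 49\right) - 93564 = 54 - 93564 = -93510$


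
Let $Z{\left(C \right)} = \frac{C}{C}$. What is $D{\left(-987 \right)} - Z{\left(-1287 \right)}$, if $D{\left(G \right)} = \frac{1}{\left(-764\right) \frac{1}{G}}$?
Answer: $\frac{223}{764} \approx 0.29188$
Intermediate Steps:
$D{\left(G \right)} = - \frac{G}{764}$
$Z{\left(C \right)} = 1$
$D{\left(-987 \right)} - Z{\left(-1287 \right)} = \left(- \frac{1}{764}\right) \left(-987\right) - 1 = \frac{987}{764} - 1 = \frac{223}{764}$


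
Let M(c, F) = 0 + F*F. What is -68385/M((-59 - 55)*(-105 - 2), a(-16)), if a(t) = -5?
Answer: -13677/5 ≈ -2735.4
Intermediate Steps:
M(c, F) = F² (M(c, F) = 0 + F² = F²)
-68385/M((-59 - 55)*(-105 - 2), a(-16)) = -68385/((-5)²) = -68385/25 = -68385*1/25 = -13677/5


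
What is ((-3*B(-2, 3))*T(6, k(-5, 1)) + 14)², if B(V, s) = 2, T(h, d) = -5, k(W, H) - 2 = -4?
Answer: 1936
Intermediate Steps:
k(W, H) = -2 (k(W, H) = 2 - 4 = -2)
((-3*B(-2, 3))*T(6, k(-5, 1)) + 14)² = (-3*2*(-5) + 14)² = (-6*(-5) + 14)² = (30 + 14)² = 44² = 1936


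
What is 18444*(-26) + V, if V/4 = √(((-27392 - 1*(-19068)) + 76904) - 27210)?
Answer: -479544 + 4*√41370 ≈ -4.7873e+5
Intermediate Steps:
V = 4*√41370 (V = 4*√(((-27392 - 1*(-19068)) + 76904) - 27210) = 4*√(((-27392 + 19068) + 76904) - 27210) = 4*√((-8324 + 76904) - 27210) = 4*√(68580 - 27210) = 4*√41370 ≈ 813.58)
18444*(-26) + V = 18444*(-26) + 4*√41370 = -479544 + 4*√41370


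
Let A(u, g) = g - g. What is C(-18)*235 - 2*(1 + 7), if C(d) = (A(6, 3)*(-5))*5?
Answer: -16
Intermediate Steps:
A(u, g) = 0
C(d) = 0 (C(d) = (0*(-5))*5 = 0*5 = 0)
C(-18)*235 - 2*(1 + 7) = 0*235 - 2*(1 + 7) = 0 - 2*8 = 0 - 16 = -16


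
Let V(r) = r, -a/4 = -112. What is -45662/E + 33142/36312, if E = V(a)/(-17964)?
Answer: 465402153313/254184 ≈ 1.8310e+6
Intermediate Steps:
a = 448 (a = -4*(-112) = 448)
E = -112/4491 (E = 448/(-17964) = 448*(-1/17964) = -112/4491 ≈ -0.024939)
-45662/E + 33142/36312 = -45662/(-112/4491) + 33142/36312 = -45662*(-4491/112) + 33142*(1/36312) = 102534021/56 + 16571/18156 = 465402153313/254184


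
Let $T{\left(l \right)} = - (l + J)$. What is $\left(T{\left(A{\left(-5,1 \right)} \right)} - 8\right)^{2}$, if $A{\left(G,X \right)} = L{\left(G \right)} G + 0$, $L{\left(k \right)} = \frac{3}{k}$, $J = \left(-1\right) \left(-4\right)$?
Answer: $225$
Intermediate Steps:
$J = 4$
$A{\left(G,X \right)} = 3$ ($A{\left(G,X \right)} = \frac{3}{G} G + 0 = 3 + 0 = 3$)
$T{\left(l \right)} = -4 - l$ ($T{\left(l \right)} = - (l + 4) = - (4 + l) = -4 - l$)
$\left(T{\left(A{\left(-5,1 \right)} \right)} - 8\right)^{2} = \left(\left(-4 - 3\right) - 8\right)^{2} = \left(-7 - 8\right)^{2} = \left(-15\right)^{2} = 225$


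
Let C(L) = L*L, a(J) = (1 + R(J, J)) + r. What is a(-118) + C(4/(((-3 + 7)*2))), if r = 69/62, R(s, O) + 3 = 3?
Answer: 293/124 ≈ 2.3629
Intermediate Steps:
R(s, O) = 0 (R(s, O) = -3 + 3 = 0)
r = 69/62 (r = 69*(1/62) = 69/62 ≈ 1.1129)
a(J) = 131/62 (a(J) = (1 + 0) + 69/62 = 1 + 69/62 = 131/62)
C(L) = L²
a(-118) + C(4/(((-3 + 7)*2))) = 131/62 + (4/(((-3 + 7)*2)))² = 131/62 + (4/((4*2)))² = 131/62 + (4/8)² = 131/62 + (4*(⅛))² = 131/62 + (½)² = 131/62 + ¼ = 293/124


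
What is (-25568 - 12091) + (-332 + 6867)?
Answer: -31124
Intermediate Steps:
(-25568 - 12091) + (-332 + 6867) = -37659 + 6535 = -31124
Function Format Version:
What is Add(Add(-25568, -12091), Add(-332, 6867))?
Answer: -31124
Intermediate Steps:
Add(Add(-25568, -12091), Add(-332, 6867)) = Add(-37659, 6535) = -31124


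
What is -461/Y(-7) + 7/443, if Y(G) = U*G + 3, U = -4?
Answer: -204006/13733 ≈ -14.855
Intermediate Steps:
Y(G) = 3 - 4*G (Y(G) = -4*G + 3 = 3 - 4*G)
-461/Y(-7) + 7/443 = -461/(3 - 4*(-7)) + 7/443 = -461/(3 + 28) + 7*(1/443) = -461/31 + 7/443 = -204006/13733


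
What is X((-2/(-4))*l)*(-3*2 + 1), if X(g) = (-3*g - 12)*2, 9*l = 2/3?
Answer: 1090/9 ≈ 121.11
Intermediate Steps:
l = 2/27 (l = (2/3)/9 = ((⅓)*2)/9 = (⅑)*(⅔) = 2/27 ≈ 0.074074)
X(g) = -24 - 6*g (X(g) = (-12 - 3*g)*2 = -24 - 6*g)
X((-2/(-4))*l)*(-3*2 + 1) = (-24 - 6*(-2/(-4))*2/27)*(-3*2 + 1) = (-24 - 6*(-2*(-¼))*2/27)*(-6 + 1) = (-24 - 3*2/27)*(-5) = (-24 - 6*1/27)*(-5) = (-24 - 2/9)*(-5) = -218/9*(-5) = 1090/9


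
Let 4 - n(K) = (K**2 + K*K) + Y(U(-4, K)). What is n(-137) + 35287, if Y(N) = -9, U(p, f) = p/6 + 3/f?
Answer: -2238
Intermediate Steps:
U(p, f) = 3/f + p/6 (U(p, f) = p*(1/6) + 3/f = p/6 + 3/f = 3/f + p/6)
n(K) = 13 - 2*K**2 (n(K) = 4 - ((K**2 + K*K) - 9) = 4 - ((K**2 + K**2) - 9) = 4 - (2*K**2 - 9) = 4 - (-9 + 2*K**2) = 4 + (9 - 2*K**2) = 13 - 2*K**2)
n(-137) + 35287 = (13 - 2*(-137)**2) + 35287 = (13 - 2*18769) + 35287 = (13 - 37538) + 35287 = -37525 + 35287 = -2238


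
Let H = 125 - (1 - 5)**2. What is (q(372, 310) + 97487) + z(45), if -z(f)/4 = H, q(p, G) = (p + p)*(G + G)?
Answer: 558331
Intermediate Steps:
H = 109 (H = 125 - 1*(-4)**2 = 125 - 1*16 = 125 - 16 = 109)
q(p, G) = 4*G*p (q(p, G) = (2*p)*(2*G) = 4*G*p)
z(f) = -436 (z(f) = -4*109 = -436)
(q(372, 310) + 97487) + z(45) = (4*310*372 + 97487) - 436 = (461280 + 97487) - 436 = 558767 - 436 = 558331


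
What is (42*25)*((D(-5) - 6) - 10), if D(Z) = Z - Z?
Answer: -16800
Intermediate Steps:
D(Z) = 0
(42*25)*((D(-5) - 6) - 10) = (42*25)*((0 - 6) - 10) = 1050*(-6 - 10) = 1050*(-16) = -16800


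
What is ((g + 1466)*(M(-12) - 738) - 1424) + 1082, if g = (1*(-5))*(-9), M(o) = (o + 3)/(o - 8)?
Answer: -22295601/20 ≈ -1.1148e+6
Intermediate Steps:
M(o) = (3 + o)/(-8 + o)
g = 45 (g = -5*(-9) = 45)
((g + 1466)*(M(-12) - 738) - 1424) + 1082 = ((45 + 1466)*((3 - 12)/(-8 - 12) - 738) - 1424) + 1082 = (1511*(-9/(-20) - 738) - 1424) + 1082 = (1511*(-1/20*(-9) - 738) - 1424) + 1082 = (1511*(9/20 - 738) - 1424) + 1082 = (1511*(-14751/20) - 1424) + 1082 = (-22288761/20 - 1424) + 1082 = -22317241/20 + 1082 = -22295601/20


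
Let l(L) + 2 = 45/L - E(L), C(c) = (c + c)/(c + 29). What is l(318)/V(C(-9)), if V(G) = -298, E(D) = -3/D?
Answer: 49/7897 ≈ 0.0062049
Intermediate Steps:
C(c) = 2*c/(29 + c) (C(c) = (2*c)/(29 + c) = 2*c/(29 + c))
l(L) = -2 + 48/L (l(L) = -2 + (45/L - (-3)/L) = -2 + (45/L + 3/L) = -2 + 48/L)
l(318)/V(C(-9)) = (-2 + 48/318)/(-298) = (-2 + 48*(1/318))*(-1/298) = (-2 + 8/53)*(-1/298) = -98/53*(-1/298) = 49/7897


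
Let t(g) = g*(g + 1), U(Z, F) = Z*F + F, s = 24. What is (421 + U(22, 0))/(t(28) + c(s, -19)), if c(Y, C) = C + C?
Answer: 421/774 ≈ 0.54393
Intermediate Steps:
c(Y, C) = 2*C
U(Z, F) = F + F*Z (U(Z, F) = F*Z + F = F + F*Z)
t(g) = g*(1 + g)
(421 + U(22, 0))/(t(28) + c(s, -19)) = (421 + 0*(1 + 22))/(28*(1 + 28) + 2*(-19)) = (421 + 0*23)/(28*29 - 38) = (421 + 0)/(812 - 38) = 421/774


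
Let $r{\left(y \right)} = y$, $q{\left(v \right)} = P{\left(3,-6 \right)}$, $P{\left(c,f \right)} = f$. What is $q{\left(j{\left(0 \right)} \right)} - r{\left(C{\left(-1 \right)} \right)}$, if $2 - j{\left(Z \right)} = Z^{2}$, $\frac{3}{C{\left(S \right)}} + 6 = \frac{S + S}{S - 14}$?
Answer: $- \frac{483}{88} \approx -5.4886$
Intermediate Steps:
$C{\left(S \right)} = \frac{3}{-6 + \frac{2 S}{-14 + S}}$ ($C{\left(S \right)} = \frac{3}{-6 + \frac{S + S}{S - 14}} = \frac{3}{-6 + \frac{2 S}{-14 + S}}$)
$j{\left(Z \right)} = 2 - Z^{2}$
$q{\left(v \right)} = -6$
$q{\left(j{\left(0 \right)} \right)} - r{\left(C{\left(-1 \right)} \right)} = -6 - \frac{3 \left(14 - -1\right)}{4 \left(-21 - 1\right)} = -6 - \frac{3 \left(14 + 1\right)}{4 \left(-22\right)} = -6 - \frac{3}{4} \left(- \frac{1}{22}\right) 15 = -6 - - \frac{45}{88} = -6 + \frac{45}{88} = - \frac{483}{88}$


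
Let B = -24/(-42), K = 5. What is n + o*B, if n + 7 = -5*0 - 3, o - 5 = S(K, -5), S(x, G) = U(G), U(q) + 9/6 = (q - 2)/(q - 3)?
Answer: -15/2 ≈ -7.5000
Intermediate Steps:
U(q) = -3/2 + (-2 + q)/(-3 + q) (U(q) = -3/2 + (q - 2)/(q - 3) = -3/2 + (-2 + q)/(-3 + q))
S(x, G) = (5 - G)/(2*(-3 + G))
o = 35/8 (o = 5 + (5 - 1*(-5))/(2*(-3 - 5)) = 5 + (1/2)*(5 + 5)/(-8) = 5 + (1/2)*(-1/8)*10 = 5 - 5/8 = 35/8 ≈ 4.3750)
B = 4/7 (B = -24*(-1/42) = 4/7 ≈ 0.57143)
n = -10 (n = -7 + (-5*0 - 3) = -7 + (0 - 3) = -7 - 3 = -10)
n + o*B = -10 + (35/8)*(4/7) = -10 + 5/2 = -15/2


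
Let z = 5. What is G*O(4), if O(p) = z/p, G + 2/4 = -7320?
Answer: -73205/8 ≈ -9150.6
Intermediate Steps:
G = -14641/2 (G = -1/2 - 7320 = -14641/2 ≈ -7320.5)
O(p) = 5/p
G*O(4) = -73205/(2*4) = -14641/2*5/4 = -73205/8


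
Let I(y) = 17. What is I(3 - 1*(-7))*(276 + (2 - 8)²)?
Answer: 5304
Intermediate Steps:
I(3 - 1*(-7))*(276 + (2 - 8)²) = 17*(276 + (2 - 8)²) = 17*(276 + (-6)²) = 17*(276 + 36) = 17*312 = 5304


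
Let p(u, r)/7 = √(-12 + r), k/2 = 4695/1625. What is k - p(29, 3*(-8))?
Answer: 1878/325 - 42*I ≈ 5.7785 - 42.0*I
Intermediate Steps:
k = 1878/325 (k = 2*(4695/1625) = 2*(4695*(1/1625)) = 2*(939/325) = 1878/325 ≈ 5.7785)
p(u, r) = 7*√(-12 + r)
k - p(29, 3*(-8)) = 1878/325 - 7*√(-12 + 3*(-8)) = 1878/325 - 7*√(-12 - 24) = 1878/325 - 7*√(-36) = 1878/325 - 7*6*I = 1878/325 - 42*I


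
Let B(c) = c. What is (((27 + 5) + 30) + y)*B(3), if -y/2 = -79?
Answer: 660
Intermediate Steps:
y = 158 (y = -2*(-79) = 158)
(((27 + 5) + 30) + y)*B(3) = (((27 + 5) + 30) + 158)*3 = ((32 + 30) + 158)*3 = (62 + 158)*3 = 220*3 = 660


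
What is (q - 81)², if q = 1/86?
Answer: 48511225/7396 ≈ 6559.1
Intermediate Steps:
q = 1/86 ≈ 0.011628
(q - 81)² = (1/86 - 81)² = (-6965/86)² = 48511225/7396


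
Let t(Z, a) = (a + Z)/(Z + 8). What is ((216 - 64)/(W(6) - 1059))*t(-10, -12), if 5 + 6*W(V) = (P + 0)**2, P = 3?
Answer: -5016/3175 ≈ -1.5798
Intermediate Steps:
t(Z, a) = (Z + a)/(8 + Z)
W(V) = 2/3 (W(V) = -5/6 + (3 + 0)**2/6 = -5/6 + (1/6)*3**2 = -5/6 + (1/6)*9 = -5/6 + 3/2 = 2/3)
((216 - 64)/(W(6) - 1059))*t(-10, -12) = ((216 - 64)/(2/3 - 1059))*((-10 - 12)/(8 - 10)) = (152/(-3175/3))*(-22/(-2)) = (152*(-3/3175))*(-1/2*(-22)) = -456/3175*11 = -5016/3175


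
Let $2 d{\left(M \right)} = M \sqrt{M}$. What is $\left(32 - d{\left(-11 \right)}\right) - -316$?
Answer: $348 + \frac{11 i \sqrt{11}}{2} \approx 348.0 + 18.241 i$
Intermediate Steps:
$d{\left(M \right)} = \frac{M^{\frac{3}{2}}}{2}$ ($d{\left(M \right)} = \frac{M \sqrt{M}}{2} = \frac{M^{\frac{3}{2}}}{2}$)
$\left(32 - d{\left(-11 \right)}\right) - -316 = \left(32 - \frac{\left(-11\right)^{\frac{3}{2}}}{2}\right) - -316 = \left(32 - \frac{\left(-11\right) i \sqrt{11}}{2}\right) + 316 = \left(32 - - \frac{11 i \sqrt{11}}{2}\right) + 316 = \left(32 + \frac{11 i \sqrt{11}}{2}\right) + 316 = 348 + \frac{11 i \sqrt{11}}{2}$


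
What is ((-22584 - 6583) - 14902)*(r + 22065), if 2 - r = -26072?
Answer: -2121437591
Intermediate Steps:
r = 26074 (r = 2 - 1*(-26072) = 2 + 26072 = 26074)
((-22584 - 6583) - 14902)*(r + 22065) = ((-22584 - 6583) - 14902)*(26074 + 22065) = (-29167 - 14902)*48139 = -44069*48139 = -2121437591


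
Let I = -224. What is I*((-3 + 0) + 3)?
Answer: 0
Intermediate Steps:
I*((-3 + 0) + 3) = -224*((-3 + 0) + 3) = -224*(-3 + 3) = -224*0 = 0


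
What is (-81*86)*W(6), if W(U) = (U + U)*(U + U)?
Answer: -1003104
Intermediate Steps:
W(U) = 4*U² (W(U) = (2*U)*(2*U) = 4*U²)
(-81*86)*W(6) = (-81*86)*(4*6²) = -27864*36 = -6966*144 = -1003104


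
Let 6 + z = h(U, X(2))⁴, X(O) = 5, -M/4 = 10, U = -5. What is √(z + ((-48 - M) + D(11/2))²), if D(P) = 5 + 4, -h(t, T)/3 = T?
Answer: 2*√12655 ≈ 224.99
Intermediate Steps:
M = -40 (M = -4*10 = -40)
h(t, T) = -3*T
D(P) = 9
z = 50619 (z = -6 + (-3*5)⁴ = -6 + (-15)⁴ = -6 + 50625 = 50619)
√(z + ((-48 - M) + D(11/2))²) = √(50619 + ((-48 - 1*(-40)) + 9)²) = √(50619 + ((-48 + 40) + 9)²) = √(50619 + (-8 + 9)²) = √(50619 + 1²) = √(50619 + 1) = √50620 = 2*√12655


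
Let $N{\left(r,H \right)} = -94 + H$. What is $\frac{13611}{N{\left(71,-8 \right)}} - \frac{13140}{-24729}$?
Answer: $- \frac{37249571}{280262} \approx -132.91$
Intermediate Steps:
$\frac{13611}{N{\left(71,-8 \right)}} - \frac{13140}{-24729} = \frac{13611}{-94 - 8} - \frac{13140}{-24729} = \frac{13611}{-102} - - \frac{4380}{8243} = 13611 \left(- \frac{1}{102}\right) + \frac{4380}{8243} = - \frac{4537}{34} + \frac{4380}{8243} = - \frac{37249571}{280262}$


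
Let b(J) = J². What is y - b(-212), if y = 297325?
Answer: 252381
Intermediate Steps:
y - b(-212) = 297325 - 1*(-212)² = 297325 - 1*44944 = 297325 - 44944 = 252381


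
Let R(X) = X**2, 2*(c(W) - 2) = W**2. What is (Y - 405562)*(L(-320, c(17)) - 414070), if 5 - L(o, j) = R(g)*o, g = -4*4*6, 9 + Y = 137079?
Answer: -680641987060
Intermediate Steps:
Y = 137070 (Y = -9 + 137079 = 137070)
g = -96 (g = -16*6 = -96)
c(W) = 2 + W**2/2
L(o, j) = 5 - 9216*o (L(o, j) = 5 - (-96)**2*o = 5 - 9216*o)
(Y - 405562)*(L(-320, c(17)) - 414070) = (137070 - 405562)*((5 - 9216*(-320)) - 414070) = -268492*((5 + 2949120) - 414070) = -268492*(2949125 - 414070) = -268492*2535055 = -680641987060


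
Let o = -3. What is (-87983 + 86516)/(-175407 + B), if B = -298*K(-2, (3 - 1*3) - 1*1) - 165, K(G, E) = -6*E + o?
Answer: 489/58822 ≈ 0.0083132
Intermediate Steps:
K(G, E) = -3 - 6*E (K(G, E) = -6*E - 3 = -3 - 6*E)
B = -1059 (B = -298*(-3 - 6*((3 - 1*3) - 1*1)) - 165 = -298*(-3 - 6*((3 - 3) - 1)) - 165 = -298*(-3 - 6*(0 - 1)) - 165 = -298*(-3 - 6*(-1)) - 165 = -298*(-3 + 6) - 165 = -298*3 - 165 = -894 - 165 = -1059)
(-87983 + 86516)/(-175407 + B) = (-87983 + 86516)/(-175407 - 1059) = -1467/(-176466) = -1467*(-1/176466) = 489/58822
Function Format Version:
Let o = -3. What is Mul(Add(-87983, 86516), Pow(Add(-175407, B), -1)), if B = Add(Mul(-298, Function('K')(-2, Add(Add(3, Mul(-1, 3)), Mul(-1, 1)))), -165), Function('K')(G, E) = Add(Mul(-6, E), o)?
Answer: Rational(489, 58822) ≈ 0.0083132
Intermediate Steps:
Function('K')(G, E) = Add(-3, Mul(-6, E)) (Function('K')(G, E) = Add(Mul(-6, E), -3) = Add(-3, Mul(-6, E)))
B = -1059 (B = Add(Mul(-298, Add(-3, Mul(-6, Add(Add(3, Mul(-1, 3)), Mul(-1, 1))))), -165) = Add(Mul(-298, Add(-3, Mul(-6, Add(Add(3, -3), -1)))), -165) = Add(Mul(-298, Add(-3, Mul(-6, Add(0, -1)))), -165) = Add(Mul(-298, Add(-3, Mul(-6, -1))), -165) = Add(Mul(-298, Add(-3, 6)), -165) = Add(Mul(-298, 3), -165) = Add(-894, -165) = -1059)
Mul(Add(-87983, 86516), Pow(Add(-175407, B), -1)) = Mul(Add(-87983, 86516), Pow(Add(-175407, -1059), -1)) = Mul(-1467, Pow(-176466, -1)) = Mul(-1467, Rational(-1, 176466)) = Rational(489, 58822)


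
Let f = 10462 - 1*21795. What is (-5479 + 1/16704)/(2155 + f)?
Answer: 91521215/153309312 ≈ 0.59697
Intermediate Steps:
f = -11333 (f = 10462 - 21795 = -11333)
(-5479 + 1/16704)/(2155 + f) = (-5479 + 1/16704)/(2155 - 11333) = (-5479 + 1/16704)/(-9178) = -91521215/16704*(-1/9178) = 91521215/153309312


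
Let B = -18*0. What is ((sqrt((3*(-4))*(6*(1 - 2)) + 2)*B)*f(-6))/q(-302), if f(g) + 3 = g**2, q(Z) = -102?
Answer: 0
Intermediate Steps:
B = 0
f(g) = -3 + g**2
((sqrt((3*(-4))*(6*(1 - 2)) + 2)*B)*f(-6))/q(-302) = ((sqrt((3*(-4))*(6*(1 - 2)) + 2)*0)*(-3 + (-6)**2))/(-102) = ((sqrt(-72*(-1) + 2)*0)*(-3 + 36))*(-1/102) = ((sqrt(-12*(-6) + 2)*0)*33)*(-1/102) = ((sqrt(72 + 2)*0)*33)*(-1/102) = ((sqrt(74)*0)*33)*(-1/102) = (0*33)*(-1/102) = 0*(-1/102) = 0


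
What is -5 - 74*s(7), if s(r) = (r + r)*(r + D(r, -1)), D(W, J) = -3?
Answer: -4149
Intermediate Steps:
s(r) = 2*r*(-3 + r) (s(r) = (r + r)*(r - 3) = (2*r)*(-3 + r) = 2*r*(-3 + r))
-5 - 74*s(7) = -5 - 148*7*(-3 + 7) = -5 - 148*7*4 = -5 - 74*56 = -5 - 4144 = -4149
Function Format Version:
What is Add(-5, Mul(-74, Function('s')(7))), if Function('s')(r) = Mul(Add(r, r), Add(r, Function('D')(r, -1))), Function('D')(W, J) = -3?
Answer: -4149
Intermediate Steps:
Function('s')(r) = Mul(2, r, Add(-3, r)) (Function('s')(r) = Mul(Add(r, r), Add(r, -3)) = Mul(Mul(2, r), Add(-3, r)) = Mul(2, r, Add(-3, r)))
Add(-5, Mul(-74, Function('s')(7))) = Add(-5, Mul(-74, Mul(2, 7, Add(-3, 7)))) = Add(-5, Mul(-74, Mul(2, 7, 4))) = Add(-5, Mul(-74, 56)) = Add(-5, -4144) = -4149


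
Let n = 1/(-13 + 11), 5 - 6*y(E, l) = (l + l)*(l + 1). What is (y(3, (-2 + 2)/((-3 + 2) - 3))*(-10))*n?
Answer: 25/6 ≈ 4.1667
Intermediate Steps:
y(E, l) = ⅚ - l*(1 + l)/3 (y(E, l) = ⅚ - (l + l)*(l + 1)/6 = ⅚ - 2*l*(1 + l)/6 = ⅚ - l*(1 + l)/3)
n = -½ (n = 1/(-2) = -½ ≈ -0.50000)
(y(3, (-2 + 2)/((-3 + 2) - 3))*(-10))*n = ((⅚ - (-2 + 2)/(3*((-3 + 2) - 3)) - (-2 + 2)²/((-3 + 2) - 3)²/3)*(-10))*(-½) = ((⅚ - 0/(-1 - 3) - (0/(-1 - 3))²/3)*(-10))*(-½) = ((⅚ - 0/(-4) - (0/(-4))²/3)*(-10))*(-½) = ((⅚ - 0*(-1)/4 - (0*(-¼))²/3)*(-10))*(-½) = ((⅚ - ⅓*0 - ⅓*0²)*(-10))*(-½) = ((⅚ + 0 - ⅓*0)*(-10))*(-½) = ((⅚ + 0 + 0)*(-10))*(-½) = ((⅚)*(-10))*(-½) = -25/3*(-½) = 25/6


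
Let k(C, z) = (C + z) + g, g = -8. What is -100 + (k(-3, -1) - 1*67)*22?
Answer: -1838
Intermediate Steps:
k(C, z) = -8 + C + z (k(C, z) = (C + z) - 8 = -8 + C + z)
-100 + (k(-3, -1) - 1*67)*22 = -100 + ((-8 - 3 - 1) - 1*67)*22 = -100 + (-12 - 67)*22 = -100 - 79*22 = -100 - 1738 = -1838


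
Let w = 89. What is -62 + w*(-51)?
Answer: -4601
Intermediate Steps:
-62 + w*(-51) = -62 + 89*(-51) = -62 - 4539 = -4601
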